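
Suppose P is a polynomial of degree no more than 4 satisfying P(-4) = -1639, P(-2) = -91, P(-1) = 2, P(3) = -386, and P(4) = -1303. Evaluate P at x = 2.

-67

Using the Lagrange interpolation formula with nodes -4, -2, -1, 3, 4:
  L_0(x) = (x + 2)(x + 1)(x - 3)(x - 4) / 336
  L_1(x) = (x + 4)(x + 1)(x - 3)(x - 4) / -60
  L_2(x) = (x + 4)(x + 2)(x - 3)(x - 4) / 60
  L_3(x) = (x + 4)(x + 2)(x + 1)(x - 4) / -140
  L_4(x) = (x + 4)(x + 2)(x + 1)(x - 3) / 240
Then P(x) = -1639·L_0(x) - 91·L_1(x) + 2·L_2(x) - 386·L_3(x) - 1303·L_4(x).
Expanding and collecting terms gives P(x) = -6x⁴ + 3x³ + 4x² - 6x + 1.
Evaluating at x = 2: P(2) = -67.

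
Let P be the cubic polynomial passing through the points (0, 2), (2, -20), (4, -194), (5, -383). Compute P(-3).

Using the Lagrange interpolation formula with nodes 0, 2, 4, 5:
  L_0(u) = (u - 2)(u - 4)(u - 5) / -40
  L_1(u) = u(u - 4)(u - 5) / 12
  L_2(u) = u(u - 2)(u - 5) / -8
  L_3(u) = u(u - 2)(u - 4) / 15
Then P(u) = 2·L_0(u) - 20·L_1(u) - 194·L_2(u) - 383·L_3(u).
Expanding and collecting terms gives P(u) = -3u^3 - u^2 + 3u + 2.
Evaluating at u = -3: P(-3) = 65.

65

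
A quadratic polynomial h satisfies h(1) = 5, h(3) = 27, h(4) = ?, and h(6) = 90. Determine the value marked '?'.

44

The 3 known points determine the degree-2 polynomial uniquely.
Write h(n) = an^2 + bn + c. Substituting each data point gives a linear system:
  a + b + c = 5
  9a + 3b + c = 27
  36a + 6b + c = 90
Solving the system yields a = 2, b = 3, c = 0.
So h(n) = 2n² + 3n.
Then h(4) = 44.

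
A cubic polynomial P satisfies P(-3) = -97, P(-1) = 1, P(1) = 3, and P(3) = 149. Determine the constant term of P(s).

Write P(s) = as^3 + bs^2 + cs + d. Substituting each data point gives a linear system:
  -27a + 9b - 3c + d = -97
  -a + b - c + d = 1
  a + b + c + d = 3
  27a + 9b + 3c + d = 149
Solving the system yields a = 5, b = 3, c = -4, d = -1.
So P(s) = 5s³ + 3s² - 4s - 1.
The constant term is -1.

-1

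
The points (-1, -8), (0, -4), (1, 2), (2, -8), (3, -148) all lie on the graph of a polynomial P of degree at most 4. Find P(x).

P(x) = -4x^4 + 5x^3 + 5x^2 - 4

Using the Lagrange interpolation formula with nodes -1, 0, 1, 2, 3:
  L_0(x) = x(x - 1)(x - 2)(x - 3) / 24
  L_1(x) = (x + 1)(x - 1)(x - 2)(x - 3) / -6
  L_2(x) = (x + 1)x(x - 2)(x - 3) / 4
  L_3(x) = (x + 1)x(x - 1)(x - 3) / -6
  L_4(x) = (x + 1)x(x - 1)(x - 2) / 24
Then P(x) = -8·L_0(x) - 4·L_1(x) + 2·L_2(x) - 8·L_3(x) - 148·L_4(x).
Expanding and collecting terms gives P(x) = -4x^4 + 5x^3 + 5x^2 - 4.
Check: P(2) = -8. ✓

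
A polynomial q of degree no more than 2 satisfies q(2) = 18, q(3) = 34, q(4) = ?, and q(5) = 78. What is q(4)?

The 3 known points determine the degree-2 polynomial uniquely.
Write q(t) = at^2 + bt + c. Substituting each data point gives a linear system:
  4a + 2b + c = 18
  9a + 3b + c = 34
  25a + 5b + c = 78
Solving the system yields a = 2, b = 6, c = -2.
So q(t) = 2t^2 + 6t - 2.
Then q(4) = 54.

54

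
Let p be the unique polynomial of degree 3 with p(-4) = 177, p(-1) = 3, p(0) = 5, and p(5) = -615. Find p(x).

p(x) = -4x^3 - 5x^2 + x + 5

Write p(x) = ax^3 + bx^2 + cx + d. Substituting each data point gives a linear system:
  -64a + 16b - 4c + d = 177
  -a + b - c + d = 3
  d = 5
  125a + 25b + 5c + d = -615
Solving the system yields a = -4, b = -5, c = 1, d = 5.
So p(x) = -4x^3 - 5x^2 + x + 5.
Check: p(-4) = 177. ✓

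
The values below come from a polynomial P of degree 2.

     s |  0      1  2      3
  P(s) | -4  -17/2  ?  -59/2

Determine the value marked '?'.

On equispaced nodes a degree-2 polynomial has vanishing third forward difference, so
  - P(0) + 3·P(1) - 3·P(2) + P(3) = 0.
Substituting the known values and solving for P(2):
  -3·P(2) = 51
  P(2) = -17.

-17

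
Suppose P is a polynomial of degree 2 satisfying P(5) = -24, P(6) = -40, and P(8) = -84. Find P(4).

Write P(s) = as^2 + bs + c. Substituting each data point gives a linear system:
  25a + 5b + c = -24
  36a + 6b + c = -40
  64a + 8b + c = -84
Solving the system yields a = -2, b = 6, c = -4.
So P(s) = -2s² + 6s - 4.
Then P(4) = -12.

-12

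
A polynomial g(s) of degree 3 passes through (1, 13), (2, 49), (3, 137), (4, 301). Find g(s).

Write g(s) = as^3 + bs^2 + cs + d. Substituting each data point gives a linear system:
  a + b + c + d = 13
  8a + 4b + 2c + d = 49
  27a + 9b + 3c + d = 137
  64a + 16b + 4c + d = 301
Solving the system yields a = 4, b = 2, c = 2, d = 5.
So g(s) = 4s^3 + 2s^2 + 2s + 5.
Check: g(4) = 301. ✓

g(s) = 4s^3 + 2s^2 + 2s + 5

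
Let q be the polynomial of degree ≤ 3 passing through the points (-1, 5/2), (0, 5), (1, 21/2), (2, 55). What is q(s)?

Using the Lagrange interpolation formula with nodes -1, 0, 1, 2:
  L_0(s) = s(s - 1)(s - 2) / -6
  L_1(s) = (s + 1)(s - 1)(s - 2) / 2
  L_2(s) = (s + 1)s(s - 2) / -2
  L_3(s) = (s + 1)s(s - 1) / 6
Then q(s) = 5/2·L_0(s) + 5·L_1(s) + 21/2·L_2(s) + 55·L_3(s).
Expanding and collecting terms gives q(s) = 6s³ + (3/2)s² - 2s + 5.
Check: q(-1) = 5/2. ✓

q(s) = 6s^3 + (3/2)s^2 - 2s + 5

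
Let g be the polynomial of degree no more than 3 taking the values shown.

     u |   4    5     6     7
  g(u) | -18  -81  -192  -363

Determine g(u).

Write g(u) = au^3 + bu^2 + cu + d. Substituting each data point gives a linear system:
  64a + 16b + 4c + d = -18
  125a + 25b + 5c + d = -81
  216a + 36b + 6c + d = -192
  343a + 49b + 7c + d = -363
Solving the system yields a = -2, b = 6, c = 5, d = -6.
So g(u) = -2u³ + 6u² + 5u - 6.
Check: g(6) = -192. ✓

g(u) = -2u^3 + 6u^2 + 5u - 6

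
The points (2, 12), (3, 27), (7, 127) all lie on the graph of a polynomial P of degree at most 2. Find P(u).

P(u) = 2u^2 + 5u - 6

Write P(u) = au^2 + bu + c. Substituting each data point gives a linear system:
  4a + 2b + c = 12
  9a + 3b + c = 27
  49a + 7b + c = 127
Solving the system yields a = 2, b = 5, c = -6.
So P(u) = 2u^2 + 5u - 6.
Check: P(7) = 127. ✓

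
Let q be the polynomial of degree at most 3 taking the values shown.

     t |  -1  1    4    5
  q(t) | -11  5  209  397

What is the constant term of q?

-3

Write q(t) = at^3 + bt^2 + ct + d. Substituting each data point gives a linear system:
  -a + b - c + d = -11
  a + b + c + d = 5
  64a + 16b + 4c + d = 209
  125a + 25b + 5c + d = 397
Solving the system yields a = 3, b = 0, c = 5, d = -3.
So q(t) = 3t^3 + 5t - 3.
The constant term is -3.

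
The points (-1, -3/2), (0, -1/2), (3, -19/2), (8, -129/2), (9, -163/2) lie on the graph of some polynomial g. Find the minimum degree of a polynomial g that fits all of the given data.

2

Divided differences on the nodes -1, 0, 3, 8, 9:
  order 0: -3/2  -1/2  -19/2  -129/2  -163/2
  order 1: 1  -3  -11  -17
  order 2: -1  -1  -1
  order 3: 0  0
  order 4: 0
The order-2 divided differences are all -1 (nonzero) and every higher order vanishes, so the data lies on a polynomial of degree exactly 2.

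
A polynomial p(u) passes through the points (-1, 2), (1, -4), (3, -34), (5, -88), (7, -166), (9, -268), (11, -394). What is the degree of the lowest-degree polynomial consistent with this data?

2

Forward differences of the values at u = -1, 1, 3, 5, 7, 9, 11:
  p  : 2  -4  -34  -88  -166  -268  -394
  Δ  : -6  -30  -54  -78  -102  -126
  Δ^2: -24  -24  -24  -24  -24
  Δ^3: 0  0  0  0
  Δ^4: 0  0  0
  Δ^5: 0  0
  Δ^6: 0
The second differences are constant (-24) and nonzero, while all higher differences vanish, so the minimal degree is 2.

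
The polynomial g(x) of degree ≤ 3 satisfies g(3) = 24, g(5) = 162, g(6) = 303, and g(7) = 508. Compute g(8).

Write g(x) = ax^3 + bx^2 + cx + d. Substituting each data point gives a linear system:
  27a + 9b + 3c + d = 24
  125a + 25b + 5c + d = 162
  216a + 36b + 6c + d = 303
  343a + 49b + 7c + d = 508
Solving the system yields a = 2, b = -4, c = 3, d = -3.
So g(x) = 2x^3 - 4x^2 + 3x - 3.
Then g(8) = 789.

789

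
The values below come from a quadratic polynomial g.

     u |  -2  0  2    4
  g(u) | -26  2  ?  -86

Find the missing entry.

-18

The 3 known points determine the degree-2 polynomial uniquely.
Write g(u) = au^2 + bu + c. Substituting each data point gives a linear system:
  4a - 2b + c = -26
  c = 2
  16a + 4b + c = -86
Solving the system yields a = -6, b = 2, c = 2.
So g(u) = -6u² + 2u + 2.
Then g(2) = -18.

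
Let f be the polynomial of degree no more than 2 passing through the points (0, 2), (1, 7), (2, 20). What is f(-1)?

5

Forward differences of the values at t = 0, 1, 2:
  f  : 2  7  20
  Δ  : 5  13
  Δ^2: 8
The second differences are constant, confirming degree 2.
Interpolating (Newton forward form) and evaluating at t = -1 gives f(-1) = 5.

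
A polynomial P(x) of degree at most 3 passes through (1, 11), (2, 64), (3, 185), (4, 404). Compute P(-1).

-11

Write P(x) = ax^3 + bx^2 + cx + d. Substituting each data point gives a linear system:
  a + b + c + d = 11
  8a + 4b + 2c + d = 64
  27a + 9b + 3c + d = 185
  64a + 16b + 4c + d = 404
Solving the system yields a = 5, b = 4, c = 6, d = -4.
So P(x) = 5x^3 + 4x^2 + 6x - 4.
Then P(-1) = -11.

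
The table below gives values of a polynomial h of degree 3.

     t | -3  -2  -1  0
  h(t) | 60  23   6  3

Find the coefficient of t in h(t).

Write h(t) = at^3 + bt^2 + ct + d. Substituting each data point gives a linear system:
  -27a + 9b - 3c + d = 60
  -8a + 4b - 2c + d = 23
  -a + b - c + d = 6
  d = 3
Solving the system yields a = -1, b = 4, c = 2, d = 3.
So h(t) = -t^3 + 4t^2 + 2t + 3.
The coefficient of t is 2.

2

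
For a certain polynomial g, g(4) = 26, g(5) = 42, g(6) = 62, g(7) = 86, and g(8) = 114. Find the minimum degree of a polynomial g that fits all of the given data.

Divided differences on the nodes 4, 5, 6, 7, 8:
  order 0: 26  42  62  86  114
  order 1: 16  20  24  28
  order 2: 2  2  2
  order 3: 0  0
  order 4: 0
The order-2 divided differences are all 2 (nonzero) and every higher order vanishes, so the data lies on a polynomial of degree exactly 2.

2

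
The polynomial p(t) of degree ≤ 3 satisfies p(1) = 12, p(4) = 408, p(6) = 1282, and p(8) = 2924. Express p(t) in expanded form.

p(t) = 5t^3 + 6t^2 - 3t + 4

Write p(t) = at^3 + bt^2 + ct + d. Substituting each data point gives a linear system:
  a + b + c + d = 12
  64a + 16b + 4c + d = 408
  216a + 36b + 6c + d = 1282
  512a + 64b + 8c + d = 2924
Solving the system yields a = 5, b = 6, c = -3, d = 4.
So p(t) = 5t³ + 6t² - 3t + 4.
Check: p(8) = 2924. ✓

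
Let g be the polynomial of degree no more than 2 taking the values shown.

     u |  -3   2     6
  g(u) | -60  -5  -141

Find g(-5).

-152

Using the Lagrange interpolation formula with nodes -3, 2, 6:
  L_0(u) = (u - 2)(u - 6) / 45
  L_1(u) = (u + 3)(u - 6) / -20
  L_2(u) = (u + 3)(u - 2) / 36
Then g(u) = -60·L_0(u) - 5·L_1(u) - 141·L_2(u).
Expanding and collecting terms gives g(u) = -5u² + 6u + 3.
Evaluating at u = -5: g(-5) = -152.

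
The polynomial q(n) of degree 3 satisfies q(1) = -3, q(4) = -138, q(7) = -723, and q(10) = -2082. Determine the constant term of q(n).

-2

Write q(n) = an^3 + bn^2 + cn + d. Substituting each data point gives a linear system:
  a + b + c + d = -3
  64a + 16b + 4c + d = -138
  343a + 49b + 7c + d = -723
  1000a + 100b + 10c + d = -2082
Solving the system yields a = -2, b = -1, c = 2, d = -2.
So q(n) = -2n³ - n² + 2n - 2.
The constant term is -2.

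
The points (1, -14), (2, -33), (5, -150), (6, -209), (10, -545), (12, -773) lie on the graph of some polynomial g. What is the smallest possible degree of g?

Divided differences on the nodes 1, 2, 5, 6, 10, 12:
  order 0: -14  -33  -150  -209  -545  -773
  order 1: -19  -39  -59  -84  -114
  order 2: -5  -5  -5  -5
  order 3: 0  0  0
  order 4: 0  0
  order 5: 0
The order-2 divided differences are all -5 (nonzero) and every higher order vanishes, so the data lies on a polynomial of degree exactly 2.

2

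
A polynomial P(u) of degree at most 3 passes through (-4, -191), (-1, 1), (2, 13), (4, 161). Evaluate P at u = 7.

953

Write P(u) = au^3 + bu^2 + cu + d. Substituting each data point gives a linear system:
  -64a + 16b - 4c + d = -191
  -a + b - c + d = 1
  8a + 4b + 2c + d = 13
  64a + 16b + 4c + d = 161
Solving the system yields a = 3, b = -1, c = -4, d = 1.
So P(u) = 3u^3 - u^2 - 4u + 1.
Then P(7) = 953.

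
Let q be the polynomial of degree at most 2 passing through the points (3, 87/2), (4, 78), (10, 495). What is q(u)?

Write q(u) = au^2 + bu + c. Substituting each data point gives a linear system:
  9a + 3b + c = 87/2
  16a + 4b + c = 78
  100a + 10b + c = 495
Solving the system yields a = 5, b = -1/2, c = 0.
So q(u) = 5u^2 - (1/2)u.
Check: q(3) = 87/2. ✓

q(u) = 5u^2 - (1/2)u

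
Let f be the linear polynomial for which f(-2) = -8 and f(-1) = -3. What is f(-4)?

-18

Using the Lagrange interpolation formula with nodes -2, -1:
  L_0(t) = (t + 1) / -1
  L_1(t) = (t + 2) / 1
Then f(t) = -8·L_0(t) - 3·L_1(t).
Expanding and collecting terms gives f(t) = 5t + 2.
Evaluating at t = -4: f(-4) = -18.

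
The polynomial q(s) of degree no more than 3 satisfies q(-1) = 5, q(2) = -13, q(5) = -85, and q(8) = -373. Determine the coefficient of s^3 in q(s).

-1

Write q(s) = as^3 + bs^2 + cs + d. Substituting each data point gives a linear system:
  -a + b - c + d = 5
  8a + 4b + 2c + d = -13
  125a + 25b + 5c + d = -85
  512a + 64b + 8c + d = -373
Solving the system yields a = -1, b = 3, c = -6, d = -5.
So q(s) = -s^3 + 3s^2 - 6s - 5.
The leading coefficient is -1.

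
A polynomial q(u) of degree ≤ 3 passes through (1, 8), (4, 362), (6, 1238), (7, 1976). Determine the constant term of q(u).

Write q(u) = au^3 + bu^2 + cu + d. Substituting each data point gives a linear system:
  a + b + c + d = 8
  64a + 16b + 4c + d = 362
  216a + 36b + 6c + d = 1238
  343a + 49b + 7c + d = 1976
Solving the system yields a = 6, b = -2, c = 2, d = 2.
So q(u) = 6u^3 - 2u^2 + 2u + 2.
The constant term is 2.

2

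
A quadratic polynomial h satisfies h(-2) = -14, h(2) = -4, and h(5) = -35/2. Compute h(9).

-127/2

Write h(t) = at^2 + bt + c. Substituting each data point gives a linear system:
  4a - 2b + c = -14
  4a + 2b + c = -4
  25a + 5b + c = -35/2
Solving the system yields a = -1, b = 5/2, c = -5.
So h(t) = -t² + (5/2)t - 5.
Then h(9) = -127/2.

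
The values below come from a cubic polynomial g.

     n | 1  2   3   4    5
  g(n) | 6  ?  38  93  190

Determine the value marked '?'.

On equispaced nodes a degree-3 polynomial has vanishing fourth forward difference, so
  g(1) - 4·g(2) + 6·g(3) - 4·g(4) + g(5) = 0.
Substituting the known values and solving for g(2):
  -4·g(2) = -52
  g(2) = 13.

13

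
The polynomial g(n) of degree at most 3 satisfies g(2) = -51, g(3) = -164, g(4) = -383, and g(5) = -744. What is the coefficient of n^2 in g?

1

Write g(n) = an^3 + bn^2 + cn + d. Substituting each data point gives a linear system:
  8a + 4b + 2c + d = -51
  27a + 9b + 3c + d = -164
  64a + 16b + 4c + d = -383
  125a + 25b + 5c + d = -744
Solving the system yields a = -6, b = 1, c = -4, d = 1.
So g(n) = -6n^3 + n^2 - 4n + 1.
The coefficient of n^2 is 1.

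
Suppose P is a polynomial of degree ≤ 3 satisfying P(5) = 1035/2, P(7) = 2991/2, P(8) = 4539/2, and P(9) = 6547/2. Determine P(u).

P(u) = 5u^3 - 5u^2 + 4u - 5/2

Write P(u) = au^3 + bu^2 + cu + d. Substituting each data point gives a linear system:
  125a + 25b + 5c + d = 1035/2
  343a + 49b + 7c + d = 2991/2
  512a + 64b + 8c + d = 4539/2
  729a + 81b + 9c + d = 6547/2
Solving the system yields a = 5, b = -5, c = 4, d = -5/2.
So P(u) = 5u^3 - 5u^2 + 4u - 5/2.
Check: P(8) = 4539/2. ✓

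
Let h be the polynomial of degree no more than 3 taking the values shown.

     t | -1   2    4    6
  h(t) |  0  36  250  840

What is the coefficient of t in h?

1

Write h(t) = at^3 + bt^2 + ct + d. Substituting each data point gives a linear system:
  -a + b - c + d = 0
  8a + 4b + 2c + d = 36
  64a + 16b + 4c + d = 250
  216a + 36b + 6c + d = 840
Solving the system yields a = 4, b = -1, c = 1, d = 6.
So h(t) = 4t³ - t² + t + 6.
The coefficient of t is 1.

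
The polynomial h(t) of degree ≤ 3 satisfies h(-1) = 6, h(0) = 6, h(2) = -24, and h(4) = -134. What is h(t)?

Using the Lagrange interpolation formula with nodes -1, 0, 2, 4:
  L_0(t) = t(t - 2)(t - 4) / -15
  L_1(t) = (t + 1)(t - 2)(t - 4) / 8
  L_2(t) = (t + 1)t(t - 4) / -12
  L_3(t) = (t + 1)t(t - 2) / 40
Then h(t) = 6·L_0(t) + 6·L_1(t) - 24·L_2(t) - 134·L_3(t).
Expanding and collecting terms gives h(t) = -t^3 - 4t^2 - 3t + 6.
Check: h(-1) = 6. ✓

h(t) = -t^3 - 4t^2 - 3t + 6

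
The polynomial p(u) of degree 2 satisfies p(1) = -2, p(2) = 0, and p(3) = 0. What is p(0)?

Forward differences of the values at u = 1, 2, 3:
  p  : -2  0  0
  Δ  : 2  0
  Δ^2: -2
The second differences are constant, confirming degree 2.
Interpolating (Newton forward form) and evaluating at u = 0 gives p(0) = -6.

-6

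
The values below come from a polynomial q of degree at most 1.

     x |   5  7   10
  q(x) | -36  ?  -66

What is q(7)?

-48

The 2 known points determine the degree-1 polynomial uniquely.
Write q(x) = ax + b. Substituting each data point gives a linear system:
  5a + b = -36
  10a + b = -66
Solving the system yields a = -6, b = -6.
So q(x) = -6x - 6.
Then q(7) = -48.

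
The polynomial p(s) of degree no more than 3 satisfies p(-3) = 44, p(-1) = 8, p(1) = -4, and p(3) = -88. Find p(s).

p(s) = -2s^3 - 3s^2 - 4s + 5

Write p(s) = as^3 + bs^2 + cs + d. Substituting each data point gives a linear system:
  -27a + 9b - 3c + d = 44
  -a + b - c + d = 8
  a + b + c + d = -4
  27a + 9b + 3c + d = -88
Solving the system yields a = -2, b = -3, c = -4, d = 5.
So p(s) = -2s^3 - 3s^2 - 4s + 5.
Check: p(1) = -4. ✓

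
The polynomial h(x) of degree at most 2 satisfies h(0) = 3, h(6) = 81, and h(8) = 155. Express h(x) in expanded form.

h(x) = 3x^2 - 5x + 3

Write h(x) = ax^2 + bx + c. Substituting each data point gives a linear system:
  c = 3
  36a + 6b + c = 81
  64a + 8b + c = 155
Solving the system yields a = 3, b = -5, c = 3.
So h(x) = 3x^2 - 5x + 3.
Check: h(6) = 81. ✓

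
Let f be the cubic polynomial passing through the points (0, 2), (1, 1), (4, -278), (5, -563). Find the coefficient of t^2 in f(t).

Write f(t) = at^3 + bt^2 + ct + d. Substituting each data point gives a linear system:
  d = 2
  a + b + c + d = 1
  64a + 16b + 4c + d = -278
  125a + 25b + 5c + d = -563
Solving the system yields a = -5, b = 2, c = 2, d = 2.
So f(t) = -5t^3 + 2t^2 + 2t + 2.
The coefficient of t^2 is 2.

2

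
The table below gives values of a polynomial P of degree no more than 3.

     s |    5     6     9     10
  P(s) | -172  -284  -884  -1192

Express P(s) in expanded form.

Write P(s) = as^3 + bs^2 + cs + d. Substituting each data point gives a linear system:
  125a + 25b + 5c + d = -172
  216a + 36b + 6c + d = -284
  729a + 81b + 9c + d = -884
  1000a + 100b + 10c + d = -1192
Solving the system yields a = -1, b = -2, c = 1, d = -2.
So P(s) = -s³ - 2s² + s - 2.
Check: P(5) = -172. ✓

P(s) = -s^3 - 2s^2 + s - 2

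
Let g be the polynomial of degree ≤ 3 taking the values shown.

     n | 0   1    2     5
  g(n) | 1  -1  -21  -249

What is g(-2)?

-25

Write g(n) = an^3 + bn^2 + cn + d. Substituting each data point gives a linear system:
  d = 1
  a + b + c + d = -1
  8a + 4b + 2c + d = -21
  125a + 25b + 5c + d = -249
Solving the system yields a = -1, b = -6, c = 5, d = 1.
So g(n) = -n^3 - 6n^2 + 5n + 1.
Then g(-2) = -25.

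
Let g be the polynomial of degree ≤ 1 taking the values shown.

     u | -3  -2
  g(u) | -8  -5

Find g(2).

Write g(u) = au + b. Substituting each data point gives a linear system:
  -3a + b = -8
  -2a + b = -5
Solving the system yields a = 3, b = 1.
So g(u) = 3u + 1.
Then g(2) = 7.

7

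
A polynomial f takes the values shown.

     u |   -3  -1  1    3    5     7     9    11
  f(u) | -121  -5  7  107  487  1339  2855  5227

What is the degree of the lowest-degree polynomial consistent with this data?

3

Forward differences of the values at u = -3, -1, 1, 3, 5, 7, 9, 11:
  f  : -121  -5  7  107  487  1339  2855  5227
  Δ  : 116  12  100  380  852  1516  2372
  Δ^2: -104  88  280  472  664  856
  Δ^3: 192  192  192  192  192
  Δ^4: 0  0  0  0
  Δ^5: 0  0  0
  Δ^6: 0  0
  Δ^7: 0
The third differences are constant (192) and nonzero, while all higher differences vanish, so the minimal degree is 3.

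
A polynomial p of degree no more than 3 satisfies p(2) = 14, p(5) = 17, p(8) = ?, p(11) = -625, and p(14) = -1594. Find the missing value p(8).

-142

The 4 known points determine the degree-3 polynomial uniquely.
Write p(x) = ax^3 + bx^2 + cx + d. Substituting each data point gives a linear system:
  8a + 4b + 2c + d = 14
  125a + 25b + 5c + d = 17
  1331a + 121b + 11c + d = -625
  2744a + 196b + 14c + d = -1594
Solving the system yields a = -1, b = 6, c = -2, d = 2.
So p(x) = -x^3 + 6x^2 - 2x + 2.
Then p(8) = -142.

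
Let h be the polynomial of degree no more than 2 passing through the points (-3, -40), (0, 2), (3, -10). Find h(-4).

Write h(s) = as^2 + bs + c. Substituting each data point gives a linear system:
  9a - 3b + c = -40
  c = 2
  9a + 3b + c = -10
Solving the system yields a = -3, b = 5, c = 2.
So h(s) = -3s² + 5s + 2.
Then h(-4) = -66.

-66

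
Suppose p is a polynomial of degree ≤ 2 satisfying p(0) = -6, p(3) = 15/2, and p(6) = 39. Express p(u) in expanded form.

p(u) = u^2 + (3/2)u - 6

Using the Lagrange interpolation formula with nodes 0, 3, 6:
  L_0(u) = (u - 3)(u - 6) / 18
  L_1(u) = u(u - 6) / -9
  L_2(u) = u(u - 3) / 18
Then p(u) = -6·L_0(u) + 15/2·L_1(u) + 39·L_2(u).
Expanding and collecting terms gives p(u) = u² + (3/2)u - 6.
Check: p(3) = 15/2. ✓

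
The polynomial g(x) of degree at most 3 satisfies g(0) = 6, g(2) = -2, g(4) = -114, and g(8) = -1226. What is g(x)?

Using the Lagrange interpolation formula with nodes 0, 2, 4, 8:
  L_0(x) = (x - 2)(x - 4)(x - 8) / -64
  L_1(x) = x(x - 4)(x - 8) / 24
  L_2(x) = x(x - 2)(x - 8) / -32
  L_3(x) = x(x - 2)(x - 4) / 192
Then g(x) = 6·L_0(x) - 2·L_1(x) - 114·L_2(x) - 1226·L_3(x).
Expanding and collecting terms gives g(x) = -3x³ + 5x² - 2x + 6.
Check: g(4) = -114. ✓

g(x) = -3x^3 + 5x^2 - 2x + 6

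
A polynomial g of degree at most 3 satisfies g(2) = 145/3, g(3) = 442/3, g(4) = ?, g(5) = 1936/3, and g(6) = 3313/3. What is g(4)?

On equispaced nodes a degree-3 polynomial has vanishing fourth forward difference, so
  g(2) - 4·g(3) + 6·g(4) - 4·g(5) + g(6) = 0.
Substituting the known values and solving for g(4):
  6·g(4) = 2018
  g(4) = 1009/3.

1009/3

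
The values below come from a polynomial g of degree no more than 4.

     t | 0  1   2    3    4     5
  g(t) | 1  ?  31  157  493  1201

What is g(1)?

1

On equispaced nodes a degree-4 polynomial has vanishing fifth forward difference, so
  - g(0) + 5·g(1) - 10·g(2) + 10·g(3) - 5·g(4) + g(5) = 0.
Substituting the known values and solving for g(1):
  5·g(1) = 5
  g(1) = 1.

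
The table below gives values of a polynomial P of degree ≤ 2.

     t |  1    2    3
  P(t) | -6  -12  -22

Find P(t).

P(t) = -2t^2 - 4

Write P(t) = at^2 + bt + c. Substituting each data point gives a linear system:
  a + b + c = -6
  4a + 2b + c = -12
  9a + 3b + c = -22
Solving the system yields a = -2, b = 0, c = -4.
So P(t) = -2t^2 - 4.
Check: P(3) = -22. ✓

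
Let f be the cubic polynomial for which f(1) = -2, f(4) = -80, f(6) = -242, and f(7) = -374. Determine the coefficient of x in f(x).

Write f(x) = ax^3 + bx^2 + cx + d. Substituting each data point gives a linear system:
  a + b + c + d = -2
  64a + 16b + 4c + d = -80
  216a + 36b + 6c + d = -242
  343a + 49b + 7c + d = -374
Solving the system yields a = -1, b = 0, c = -5, d = 4.
So f(x) = -x^3 - 5x + 4.
The coefficient of x is -5.

-5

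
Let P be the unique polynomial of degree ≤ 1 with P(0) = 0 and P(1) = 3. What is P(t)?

Write P(t) = at + b. Substituting each data point gives a linear system:
  b = 0
  a + b = 3
Solving the system yields a = 3, b = 0.
So P(t) = 3t.
Check: P(0) = 0. ✓

P(t) = 3t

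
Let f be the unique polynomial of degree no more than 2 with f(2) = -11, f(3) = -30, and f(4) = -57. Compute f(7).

-186

Using the Lagrange interpolation formula with nodes 2, 3, 4:
  L_0(s) = (s - 3)(s - 4) / 2
  L_1(s) = (s - 2)(s - 4) / -1
  L_2(s) = (s - 2)(s - 3) / 2
Then f(s) = -11·L_0(s) - 30·L_1(s) - 57·L_2(s).
Expanding and collecting terms gives f(s) = -4s^2 + s + 3.
Evaluating at s = 7: f(7) = -186.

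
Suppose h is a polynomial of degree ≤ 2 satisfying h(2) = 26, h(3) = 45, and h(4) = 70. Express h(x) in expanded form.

Write h(x) = ax^2 + bx + c. Substituting each data point gives a linear system:
  4a + 2b + c = 26
  9a + 3b + c = 45
  16a + 4b + c = 70
Solving the system yields a = 3, b = 4, c = 6.
So h(x) = 3x^2 + 4x + 6.
Check: h(2) = 26. ✓

h(x) = 3x^2 + 4x + 6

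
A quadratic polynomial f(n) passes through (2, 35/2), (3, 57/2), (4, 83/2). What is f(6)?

Forward differences of the values at n = 2, 3, 4:
  f  : 35/2  57/2  83/2
  Δ  : 11  13
  Δ^2: 2
The second differences are constant, confirming degree 2.
Interpolating (Newton forward form) and evaluating at n = 6 gives f(6) = 147/2.

147/2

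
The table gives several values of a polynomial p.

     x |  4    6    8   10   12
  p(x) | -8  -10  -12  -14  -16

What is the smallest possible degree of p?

Forward differences of the values at x = 4, 6, 8, 10, 12:
  p  : -8  -10  -12  -14  -16
  Δ  : -2  -2  -2  -2
  Δ^2: 0  0  0
  Δ^3: 0  0
  Δ^4: 0
The first differences are constant (-2) and nonzero, while all higher differences vanish, so the minimal degree is 1.

1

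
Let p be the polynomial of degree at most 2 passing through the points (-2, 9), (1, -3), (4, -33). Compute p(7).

-81

Forward differences of the values at t = -2, 1, 4:
  p  : 9  -3  -33
  Δ  : -12  -30
  Δ^2: -18
The second differences are constant, confirming degree 2.
Interpolating (Newton forward form) and evaluating at t = 7 gives p(7) = -81.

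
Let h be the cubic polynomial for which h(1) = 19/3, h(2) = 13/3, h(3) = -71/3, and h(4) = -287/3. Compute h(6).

Write h(t) = at^3 + bt^2 + ct + d. Substituting each data point gives a linear system:
  a + b + c + d = 19/3
  8a + 4b + 2c + d = 13/3
  27a + 9b + 3c + d = -71/3
  64a + 16b + 4c + d = -287/3
Solving the system yields a = -3, b = 5, c = 4, d = 1/3.
So h(t) = -3t^3 + 5t^2 + 4t + 1/3.
Then h(6) = -1331/3.

-1331/3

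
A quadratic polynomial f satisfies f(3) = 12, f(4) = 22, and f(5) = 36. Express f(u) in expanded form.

f(u) = 2u^2 - 4u + 6

Write f(u) = au^2 + bu + c. Substituting each data point gives a linear system:
  9a + 3b + c = 12
  16a + 4b + c = 22
  25a + 5b + c = 36
Solving the system yields a = 2, b = -4, c = 6.
So f(u) = 2u^2 - 4u + 6.
Check: f(5) = 36. ✓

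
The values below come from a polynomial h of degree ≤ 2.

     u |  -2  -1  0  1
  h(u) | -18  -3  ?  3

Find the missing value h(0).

4

The 3 known points determine the degree-2 polynomial uniquely.
Write h(u) = au^2 + bu + c. Substituting each data point gives a linear system:
  4a - 2b + c = -18
  a - b + c = -3
  a + b + c = 3
Solving the system yields a = -4, b = 3, c = 4.
So h(u) = -4u² + 3u + 4.
Then h(0) = 4.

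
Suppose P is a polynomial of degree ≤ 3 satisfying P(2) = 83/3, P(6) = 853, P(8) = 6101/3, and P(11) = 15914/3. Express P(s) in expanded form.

Write P(s) = as^3 + bs^2 + cs + d. Substituting each data point gives a linear system:
  8a + 4b + 2c + d = 83/3
  216a + 36b + 6c + d = 853
  512a + 64b + 8c + d = 6101/3
  1331a + 121b + 11c + d = 15914/3
Solving the system yields a = 4, b = 0, c = -5/3, d = -1.
So P(s) = 4s^3 - (5/3)s - 1.
Check: P(11) = 15914/3. ✓

P(s) = 4s^3 - (5/3)s - 1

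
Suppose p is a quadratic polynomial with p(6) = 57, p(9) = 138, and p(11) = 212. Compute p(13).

Write p(u) = au^2 + bu + c. Substituting each data point gives a linear system:
  36a + 6b + c = 57
  81a + 9b + c = 138
  121a + 11b + c = 212
Solving the system yields a = 2, b = -3, c = 3.
So p(u) = 2u^2 - 3u + 3.
Then p(13) = 302.

302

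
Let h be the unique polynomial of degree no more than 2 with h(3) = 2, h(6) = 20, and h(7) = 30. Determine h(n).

h(n) = n^2 - 3n + 2

Write h(n) = an^2 + bn + c. Substituting each data point gives a linear system:
  9a + 3b + c = 2
  36a + 6b + c = 20
  49a + 7b + c = 30
Solving the system yields a = 1, b = -3, c = 2.
So h(n) = n^2 - 3n + 2.
Check: h(7) = 30. ✓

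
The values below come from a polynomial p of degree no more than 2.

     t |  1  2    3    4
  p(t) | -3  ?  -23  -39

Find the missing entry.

The 3 known points determine the degree-2 polynomial uniquely.
Write p(t) = at^2 + bt + c. Substituting each data point gives a linear system:
  a + b + c = -3
  9a + 3b + c = -23
  16a + 4b + c = -39
Solving the system yields a = -2, b = -2, c = 1.
So p(t) = -2t^2 - 2t + 1.
Then p(2) = -11.

-11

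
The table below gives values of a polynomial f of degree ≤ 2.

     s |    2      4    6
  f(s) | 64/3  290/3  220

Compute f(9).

495

Forward differences of the values at s = 2, 4, 6:
  f  : 64/3  290/3  220
  Δ  : 226/3  370/3
  Δ^2: 48
The second differences are constant, confirming degree 2.
Interpolating (Newton forward form) and evaluating at s = 9 gives f(9) = 495.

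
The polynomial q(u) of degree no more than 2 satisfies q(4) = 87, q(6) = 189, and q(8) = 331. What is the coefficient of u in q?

1

Write q(u) = au^2 + bu + c. Substituting each data point gives a linear system:
  16a + 4b + c = 87
  36a + 6b + c = 189
  64a + 8b + c = 331
Solving the system yields a = 5, b = 1, c = 3.
So q(u) = 5u^2 + u + 3.
The coefficient of u is 1.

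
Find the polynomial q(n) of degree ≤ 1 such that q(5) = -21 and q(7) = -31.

Write q(n) = an + b. Substituting each data point gives a linear system:
  5a + b = -21
  7a + b = -31
Solving the system yields a = -5, b = 4.
So q(n) = -5n + 4.
Check: q(5) = -21. ✓

q(n) = -5n + 4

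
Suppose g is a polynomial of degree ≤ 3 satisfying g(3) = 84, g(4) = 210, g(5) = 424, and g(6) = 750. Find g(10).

Using the Lagrange interpolation formula with nodes 3, 4, 5, 6:
  L_0(u) = (u - 4)(u - 5)(u - 6) / -6
  L_1(u) = (u - 3)(u - 5)(u - 6) / 2
  L_2(u) = (u - 3)(u - 4)(u - 6) / -2
  L_3(u) = (u - 3)(u - 4)(u - 5) / 6
Then g(u) = 84·L_0(u) + 210·L_1(u) + 424·L_2(u) + 750·L_3(u).
Expanding and collecting terms gives g(u) = 4u³ - 4u² + 6u - 6.
Evaluating at u = 10: g(10) = 3654.

3654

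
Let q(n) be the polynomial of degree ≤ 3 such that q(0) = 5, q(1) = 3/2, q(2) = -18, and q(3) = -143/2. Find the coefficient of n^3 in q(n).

-3

Write q(n) = an^3 + bn^2 + cn + d. Substituting each data point gives a linear system:
  d = 5
  a + b + c + d = 3/2
  8a + 4b + 2c + d = -18
  27a + 9b + 3c + d = -143/2
Solving the system yields a = -3, b = 1, c = -3/2, d = 5.
So q(n) = -3n^3 + n^2 - (3/2)n + 5.
The leading coefficient is -3.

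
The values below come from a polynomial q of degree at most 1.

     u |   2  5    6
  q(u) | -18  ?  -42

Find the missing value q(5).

-36

The 2 known points determine the degree-1 polynomial uniquely.
Write q(u) = au + b. Substituting each data point gives a linear system:
  2a + b = -18
  6a + b = -42
Solving the system yields a = -6, b = -6.
So q(u) = -6u - 6.
Then q(5) = -36.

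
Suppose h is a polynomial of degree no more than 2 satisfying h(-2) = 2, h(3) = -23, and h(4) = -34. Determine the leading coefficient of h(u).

-1

Write h(u) = au^2 + bu + c. Substituting each data point gives a linear system:
  4a - 2b + c = 2
  9a + 3b + c = -23
  16a + 4b + c = -34
Solving the system yields a = -1, b = -4, c = -2.
So h(u) = -u^2 - 4u - 2.
The leading coefficient is -1.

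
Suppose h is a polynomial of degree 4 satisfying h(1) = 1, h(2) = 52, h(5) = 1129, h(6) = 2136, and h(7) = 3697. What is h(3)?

201

Using the Lagrange interpolation formula with nodes 1, 2, 5, 6, 7:
  L_0(u) = (u - 2)(u - 5)(u - 6)(u - 7) / 120
  L_1(u) = (u - 1)(u - 5)(u - 6)(u - 7) / -60
  L_2(u) = (u - 1)(u - 2)(u - 6)(u - 7) / 24
  L_3(u) = (u - 1)(u - 2)(u - 5)(u - 7) / -20
  L_4(u) = (u - 1)(u - 2)(u - 5)(u - 6) / 60
Then h(u) = 1·L_0(u) + 52·L_1(u) + 1129·L_2(u) + 2136·L_3(u) + 3697·L_4(u).
Expanding and collecting terms gives h(u) = u^4 + 3u^3 + 6u^2 - 3u - 6.
Evaluating at u = 3: h(3) = 201.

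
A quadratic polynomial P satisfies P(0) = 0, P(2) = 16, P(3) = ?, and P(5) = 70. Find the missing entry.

The 3 known points determine the degree-2 polynomial uniquely.
Write P(n) = an^2 + bn + c. Substituting each data point gives a linear system:
  c = 0
  4a + 2b + c = 16
  25a + 5b + c = 70
Solving the system yields a = 2, b = 4, c = 0.
So P(n) = 2n² + 4n.
Then P(3) = 30.

30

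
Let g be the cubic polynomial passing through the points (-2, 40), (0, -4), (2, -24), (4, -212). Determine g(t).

Using the Lagrange interpolation formula with nodes -2, 0, 2, 4:
  L_0(t) = t(t - 2)(t - 4) / -48
  L_1(t) = (t + 2)(t - 2)(t - 4) / 16
  L_2(t) = (t + 2)t(t - 4) / -16
  L_3(t) = (t + 2)t(t - 2) / 48
Then g(t) = 40·L_0(t) - 4·L_1(t) - 24·L_2(t) - 212·L_3(t).
Expanding and collecting terms gives g(t) = -4t³ + 3t² - 4.
Check: g(4) = -212. ✓

g(t) = -4t^3 + 3t^2 - 4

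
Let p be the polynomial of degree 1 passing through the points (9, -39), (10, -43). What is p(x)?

p(x) = -4x - 3

Write p(x) = ax + b. Substituting each data point gives a linear system:
  9a + b = -39
  10a + b = -43
Solving the system yields a = -4, b = -3.
So p(x) = -4x - 3.
Check: p(9) = -39. ✓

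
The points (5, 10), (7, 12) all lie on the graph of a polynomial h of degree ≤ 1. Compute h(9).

Using the Lagrange interpolation formula with nodes 5, 7:
  L_0(x) = (x - 7) / -2
  L_1(x) = (x - 5) / 2
Then h(x) = 10·L_0(x) + 12·L_1(x).
Expanding and collecting terms gives h(x) = x + 5.
Evaluating at x = 9: h(9) = 14.

14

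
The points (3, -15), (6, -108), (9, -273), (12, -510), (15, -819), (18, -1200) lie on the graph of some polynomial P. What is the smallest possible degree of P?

Forward differences of the values at s = 3, 6, 9, 12, 15, 18:
  P  : -15  -108  -273  -510  -819  -1200
  Δ  : -93  -165  -237  -309  -381
  Δ^2: -72  -72  -72  -72
  Δ^3: 0  0  0
  Δ^4: 0  0
  Δ^5: 0
The second differences are constant (-72) and nonzero, while all higher differences vanish, so the minimal degree is 2.

2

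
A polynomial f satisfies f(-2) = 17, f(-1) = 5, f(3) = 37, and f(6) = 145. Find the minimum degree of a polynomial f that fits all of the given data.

2

Divided differences on the nodes -2, -1, 3, 6:
  order 0: 17  5  37  145
  order 1: -12  8  36
  order 2: 4  4
  order 3: 0
The order-2 divided differences are all 4 (nonzero) and every higher order vanishes, so the data lies on a polynomial of degree exactly 2.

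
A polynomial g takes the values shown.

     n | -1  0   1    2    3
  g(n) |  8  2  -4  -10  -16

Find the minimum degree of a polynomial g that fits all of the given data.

Forward differences of the values at n = -1, 0, 1, 2, 3:
  g  : 8  2  -4  -10  -16
  Δ  : -6  -6  -6  -6
  Δ^2: 0  0  0
  Δ^3: 0  0
  Δ^4: 0
The first differences are constant (-6) and nonzero, while all higher differences vanish, so the minimal degree is 1.

1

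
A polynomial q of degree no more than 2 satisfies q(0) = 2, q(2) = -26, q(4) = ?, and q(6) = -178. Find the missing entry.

The 3 known points determine the degree-2 polynomial uniquely.
Write q(u) = au^2 + bu + c. Substituting each data point gives a linear system:
  c = 2
  4a + 2b + c = -26
  36a + 6b + c = -178
Solving the system yields a = -4, b = -6, c = 2.
So q(u) = -4u^2 - 6u + 2.
Then q(4) = -86.

-86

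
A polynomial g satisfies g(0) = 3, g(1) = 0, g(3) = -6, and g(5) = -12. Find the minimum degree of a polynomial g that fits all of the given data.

Divided differences on the nodes 0, 1, 3, 5:
  order 0: 3  0  -6  -12
  order 1: -3  -3  -3
  order 2: 0  0
  order 3: 0
The order-1 divided differences are all -3 (nonzero) and every higher order vanishes, so the data lies on a polynomial of degree exactly 1.

1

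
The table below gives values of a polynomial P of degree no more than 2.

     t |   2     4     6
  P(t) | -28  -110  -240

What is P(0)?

Write P(t) = at^2 + bt + c. Substituting each data point gives a linear system:
  4a + 2b + c = -28
  16a + 4b + c = -110
  36a + 6b + c = -240
Solving the system yields a = -6, b = -5, c = 6.
So P(t) = -6t² - 5t + 6.
Then P(0) = 6.

6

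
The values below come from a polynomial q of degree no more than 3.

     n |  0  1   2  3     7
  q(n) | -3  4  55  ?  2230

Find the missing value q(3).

186

The 4 known points determine the degree-3 polynomial uniquely.
Write q(n) = an^3 + bn^2 + cn + d. Substituting each data point gives a linear system:
  d = -3
  a + b + c + d = 4
  8a + 4b + 2c + d = 55
  343a + 49b + 7c + d = 2230
Solving the system yields a = 6, b = 4, c = -3, d = -3.
So q(n) = 6n³ + 4n² - 3n - 3.
Then q(3) = 186.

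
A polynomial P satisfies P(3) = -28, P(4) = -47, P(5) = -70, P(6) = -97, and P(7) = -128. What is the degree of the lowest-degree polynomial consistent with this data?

Forward differences of the values at s = 3, 4, 5, 6, 7:
  P  : -28  -47  -70  -97  -128
  Δ  : -19  -23  -27  -31
  Δ^2: -4  -4  -4
  Δ^3: 0  0
  Δ^4: 0
The second differences are constant (-4) and nonzero, while all higher differences vanish, so the minimal degree is 2.

2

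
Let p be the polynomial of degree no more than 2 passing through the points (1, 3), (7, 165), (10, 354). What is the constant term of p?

4

Write p(x) = ax^2 + bx + c. Substituting each data point gives a linear system:
  a + b + c = 3
  49a + 7b + c = 165
  100a + 10b + c = 354
Solving the system yields a = 4, b = -5, c = 4.
So p(x) = 4x^2 - 5x + 4.
The constant term is 4.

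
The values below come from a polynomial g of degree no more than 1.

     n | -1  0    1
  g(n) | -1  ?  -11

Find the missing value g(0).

-6

On equispaced nodes a degree-1 polynomial has vanishing second forward difference, so
  g(-1) - 2·g(0) + g(1) = 0.
Substituting the known values and solving for g(0):
  -2·g(0) = 12
  g(0) = -6.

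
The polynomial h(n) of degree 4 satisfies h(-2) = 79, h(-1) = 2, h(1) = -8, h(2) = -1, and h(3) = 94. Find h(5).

1220

Write h(n) = an^4 + bn^3 + cn^2 + dn + e. Substituting each data point gives a linear system:
  16a - 8b + 4c - 2d + e = 79
  a - b + c - d + e = 2
  a + b + c + d + e = -8
  16a + 8b + 4c + 2d + e = -1
  81a + 27b + 9c + 3d + e = 94
Solving the system yields a = 3, b = -5, c = -1, d = 0, e = -5.
So h(n) = 3n^4 - 5n^3 - n^2 - 5.
Then h(5) = 1220.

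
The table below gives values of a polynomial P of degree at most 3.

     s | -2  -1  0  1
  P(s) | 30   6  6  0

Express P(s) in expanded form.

P(s) = -5s^3 - 3s^2 + 2s + 6

Using the Lagrange interpolation formula with nodes -2, -1, 0, 1:
  L_0(s) = (s + 1)s(s - 1) / -6
  L_1(s) = (s + 2)s(s - 1) / 2
  L_2(s) = (s + 2)(s + 1)(s - 1) / -2
  L_3(s) = (s + 2)(s + 1)s / 6
Then P(s) = 30·L_0(s) + 6·L_1(s) + 6·L_2(s) + 0·L_3(s).
Expanding and collecting terms gives P(s) = -5s^3 - 3s^2 + 2s + 6.
Check: P(1) = 0. ✓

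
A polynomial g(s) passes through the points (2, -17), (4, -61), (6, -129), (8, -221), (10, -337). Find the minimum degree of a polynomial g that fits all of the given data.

Forward differences of the values at s = 2, 4, 6, 8, 10:
  g  : -17  -61  -129  -221  -337
  Δ  : -44  -68  -92  -116
  Δ^2: -24  -24  -24
  Δ^3: 0  0
  Δ^4: 0
The second differences are constant (-24) and nonzero, while all higher differences vanish, so the minimal degree is 2.

2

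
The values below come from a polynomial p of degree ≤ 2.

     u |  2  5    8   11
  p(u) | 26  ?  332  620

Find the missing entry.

The 3 known points determine the degree-2 polynomial uniquely.
Write p(u) = au^2 + bu + c. Substituting each data point gives a linear system:
  4a + 2b + c = 26
  64a + 8b + c = 332
  121a + 11b + c = 620
Solving the system yields a = 5, b = 1, c = 4.
So p(u) = 5u^2 + u + 4.
Then p(5) = 134.

134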